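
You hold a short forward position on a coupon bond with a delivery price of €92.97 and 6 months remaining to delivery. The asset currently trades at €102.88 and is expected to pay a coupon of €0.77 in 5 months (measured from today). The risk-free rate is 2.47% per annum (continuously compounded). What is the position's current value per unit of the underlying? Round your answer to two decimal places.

-€10.29

PV(remaining coupons) I = 0.77·e^(−0.0247·5/12) = 0.7621
Current forward F = (S − I)·e^(rT) = (102.88 − 0.7621)·e^(0.0247·6/12) = 102.1179 × 1.012427 = 103.3869
Value (long) = (F − K)·e^(−rT) = (103.3869 − 92.97) × 0.987726 = 10.2890
Short position value = −(long value) = -€10.29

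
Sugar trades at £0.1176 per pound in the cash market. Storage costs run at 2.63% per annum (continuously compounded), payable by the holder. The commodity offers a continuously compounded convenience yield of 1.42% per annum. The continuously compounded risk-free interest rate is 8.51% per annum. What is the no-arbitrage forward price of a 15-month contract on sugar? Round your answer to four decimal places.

Net carry = r + u − y = 0.0851 + 0.0263 − 0.0142 = 0.0972
F = S·e^((r+u−y)T) = 0.1176 · e^(0.0972 × 15/12) = 0.1176 · e^0.121500
= 0.1176 × 1.129189 = £0.1328 per pound

£0.1328 per pound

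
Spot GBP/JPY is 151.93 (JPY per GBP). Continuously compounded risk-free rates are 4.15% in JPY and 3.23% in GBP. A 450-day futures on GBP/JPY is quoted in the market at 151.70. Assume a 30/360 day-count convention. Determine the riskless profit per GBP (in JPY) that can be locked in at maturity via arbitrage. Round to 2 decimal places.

1.99 per GBP (in JPY)

Fair futures: F* = S·e^(carry·T), with carry = (r_JPY − r_GBP) = 0.0415 − 0.0323 = 0.0092
F* = 151.93 · e^(0.0092 × 450/360) = 151.93 · e^0.011500 = 151.93 × 1.011566 = 153.6872
Market 151.70 < fair 153.6872: forward underpriced → reverse cash-and-carry (short spot, go long the forward).
At maturity, profit = |F_mkt − F*| = |151.70 − 153.6872| = 1.99 per GBP (in JPY)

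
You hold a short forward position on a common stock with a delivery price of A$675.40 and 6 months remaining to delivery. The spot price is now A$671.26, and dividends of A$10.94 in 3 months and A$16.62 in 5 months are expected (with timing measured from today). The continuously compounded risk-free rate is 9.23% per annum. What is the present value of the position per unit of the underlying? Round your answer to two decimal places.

A$0.36

PV(remaining dividends) I = 10.94·e^(−0.0923·3/12) + 16.62·e^(−0.0923·5/12) = 26.6834
Current forward F = (S − I)·e^(rT) = (671.26 − 26.6834)·e^(0.0923·6/12) = 644.5766 × 1.047231 = 675.0206
Value (long) = (F − K)·e^(−rT) = (675.0206 − 675.40) × 0.954899 = -0.3623
Short position value = −(long value) = A$0.36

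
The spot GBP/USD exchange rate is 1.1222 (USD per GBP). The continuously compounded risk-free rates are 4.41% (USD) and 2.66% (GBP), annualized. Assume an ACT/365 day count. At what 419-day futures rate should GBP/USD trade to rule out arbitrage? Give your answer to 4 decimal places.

F = S·e^((r_USD − r_GBP)T) = 1.1222 · e^((0.0441 − 0.0266) × 419/365)
= 1.1222 · e^0.020089 = 1.1222 × 1.020292
F = 1.1450 USD per GBP

1.1450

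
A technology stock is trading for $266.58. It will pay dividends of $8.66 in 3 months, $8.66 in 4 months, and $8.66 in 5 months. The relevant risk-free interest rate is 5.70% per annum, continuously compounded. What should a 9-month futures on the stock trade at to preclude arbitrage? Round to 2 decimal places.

PV(dividends) I = 8.66·e^(−0.0570·3/12) + 8.66·e^(−0.0570·4/12) + 8.66·e^(−0.0570·5/12)
I = 8.5375 + 8.4970 + 8.4567 = 25.4912
F = (S − I)·e^(rT) = (266.58 − 25.4912) · e^(0.0570·9/12)
= 241.0888 · e^0.042750 = 241.0888 × 1.043677 = $251.62

$251.62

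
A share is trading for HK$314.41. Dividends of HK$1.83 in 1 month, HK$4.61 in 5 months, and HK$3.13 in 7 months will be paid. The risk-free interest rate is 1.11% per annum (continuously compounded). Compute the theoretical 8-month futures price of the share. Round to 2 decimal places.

PV(dividends) I = 1.83·e^(−0.0111·1/12) + 4.61·e^(−0.0111·5/12) + 3.13·e^(−0.0111·7/12)
I = 1.8283 + 4.5887 + 3.1098 = 9.5268
F = (S − I)·e^(rT) = (314.41 − 9.5268) · e^(0.0111·8/12)
= 304.8832 · e^0.007400 = 304.8832 × 1.007427 = HK$307.15

HK$307.15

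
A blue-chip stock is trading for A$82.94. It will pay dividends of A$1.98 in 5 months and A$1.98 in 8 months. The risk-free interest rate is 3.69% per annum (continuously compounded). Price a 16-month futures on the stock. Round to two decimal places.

A$83.05

PV(dividends) I = 1.98·e^(−0.0369·5/12) + 1.98·e^(−0.0369·8/12)
I = 1.9498 + 1.9319 = 3.8817
F = (S − I)·e^(rT) = (82.94 − 3.8817) · e^(0.0369·16/12)
= 79.0583 · e^0.049200 = 79.0583 × 1.050430 = A$83.05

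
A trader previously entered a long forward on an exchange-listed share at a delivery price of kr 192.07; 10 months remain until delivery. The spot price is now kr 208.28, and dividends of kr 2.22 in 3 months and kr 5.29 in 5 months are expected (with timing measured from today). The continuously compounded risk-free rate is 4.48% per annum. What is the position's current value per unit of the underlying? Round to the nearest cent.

kr 15.86

PV(remaining dividends) I = 2.22·e^(−0.0448·3/12) + 5.29·e^(−0.0448·5/12) = 7.3874
Current forward F = (S − I)·e^(rT) = (208.28 − 7.3874)·e^(0.0448·10/12) = 200.8926 × 1.038039 = 208.5344
Value (long) = (F − K)·e^(−rT) = (208.5344 − 192.07) × 0.963355 = 15.8611
Value = kr 15.86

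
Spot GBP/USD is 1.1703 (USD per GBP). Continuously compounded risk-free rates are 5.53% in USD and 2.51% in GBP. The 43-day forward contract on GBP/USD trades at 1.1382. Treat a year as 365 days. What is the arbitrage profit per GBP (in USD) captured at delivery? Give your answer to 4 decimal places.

0.0363 per GBP (in USD)

Fair forward: F* = S·e^(carry·T), with carry = (r_USD − r_GBP) = 0.0553 − 0.0251 = 0.0302
F* = 1.1703 · e^(0.0302 × 43/365) = 1.1703 · e^0.003558 = 1.1703 × 1.003564 = 1.1745
Market 1.1382 < fair 1.1745: forward underpriced → reverse cash-and-carry (short spot, go long the forward).
At maturity, profit = |F_mkt − F*| = |1.1382 − 1.1745| = 0.0363 per GBP (in USD)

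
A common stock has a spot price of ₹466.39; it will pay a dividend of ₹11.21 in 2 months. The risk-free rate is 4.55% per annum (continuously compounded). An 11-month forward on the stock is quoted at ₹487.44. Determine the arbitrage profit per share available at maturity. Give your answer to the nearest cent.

₹12.79 per share

PV(dividends) I = 11.21·e^(−0.0455·2/12) = 11.1253
Fair forward F* = (S − I)·e^(rT) = (466.39 − 11.1253)·e^0.041708 = 455.2647 × 1.042590 = 474.6544
Market ₹487.44 > fair 474.6544: forward overpriced → cash-and-carry (borrow at r, buy the stock and collect the dividends, short the forward).
Profit at T = |F_mkt − F*| = |487.44 − 474.6544| = ₹12.79 per share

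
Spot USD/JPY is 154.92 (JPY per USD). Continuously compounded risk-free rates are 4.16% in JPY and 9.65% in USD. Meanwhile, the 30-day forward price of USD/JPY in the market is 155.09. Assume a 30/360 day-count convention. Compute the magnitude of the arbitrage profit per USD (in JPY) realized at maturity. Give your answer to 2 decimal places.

Fair forward: F* = S·e^(carry·T), with carry = (r_JPY − r_USD) = 0.0416 − 0.0965 = -0.0549
F* = 154.92 · e^(-0.0549 × 30/360) = 154.92 · e^-0.004575 = 154.92 × 0.995435 = 154.2128
Market 155.09 > fair 154.2128: forward overpriced → cash-and-carry (buy spot, short the forward).
At maturity, profit = |F_mkt − F*| = |155.09 − 154.2128| = 0.88 per USD (in JPY)

0.88 per USD (in JPY)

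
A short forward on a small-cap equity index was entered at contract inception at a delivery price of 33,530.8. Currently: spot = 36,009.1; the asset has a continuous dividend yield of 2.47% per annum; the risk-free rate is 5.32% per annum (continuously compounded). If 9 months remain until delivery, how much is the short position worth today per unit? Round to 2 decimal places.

-3128.91

Current fair forward for the remaining 9 months: F = S·e^((r − q)·T), (r − q) = 0.0532 − 0.0247 = 0.0285
F = 36009.1 · e^(0.0285 × 9/12) = 36009.1 × 1.02160508 = 36787.0795
Value of long forward = (F − K)·e^(−rT) = (36787.0795 − 33530.8) · e^(−0.0532·9/12)
= 3256.2795 × 0.96088552 = 3128.91
Short position value = −(long value) = -3128.91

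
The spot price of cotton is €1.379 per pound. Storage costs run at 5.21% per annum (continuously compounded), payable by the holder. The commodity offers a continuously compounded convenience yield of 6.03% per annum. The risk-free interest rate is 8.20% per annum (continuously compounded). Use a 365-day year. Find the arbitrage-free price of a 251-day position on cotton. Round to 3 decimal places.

Net carry = r + u − y = 0.0820 + 0.0521 − 0.0603 = 0.0738
F = S·e^((r+u−y)T) = 1.379 · e^(0.0738 × 251/365) = 1.379 · e^0.050750
= 1.379 × 1.052060 = €1.451 per pound

€1.451 per pound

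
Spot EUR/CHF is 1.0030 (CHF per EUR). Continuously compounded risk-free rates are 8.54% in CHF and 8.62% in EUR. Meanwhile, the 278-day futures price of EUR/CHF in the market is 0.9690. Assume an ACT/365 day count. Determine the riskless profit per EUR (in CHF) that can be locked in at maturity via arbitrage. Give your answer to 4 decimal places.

Fair futures: F* = S·e^(carry·T), with carry = (r_CHF − r_EUR) = 0.0854 − 0.0862 = -0.0008
F* = 1.0030 · e^(-0.0008 × 278/365) = 1.0030 · e^-0.000609 = 1.0030 × 0.999391 = 1.0024
Market 0.9690 < fair 1.0024: forward underpriced → reverse cash-and-carry (short spot, go long the forward).
At maturity, profit = |F_mkt − F*| = |0.9690 − 1.0024| = 0.0334 per EUR (in CHF)

0.0334 per EUR (in CHF)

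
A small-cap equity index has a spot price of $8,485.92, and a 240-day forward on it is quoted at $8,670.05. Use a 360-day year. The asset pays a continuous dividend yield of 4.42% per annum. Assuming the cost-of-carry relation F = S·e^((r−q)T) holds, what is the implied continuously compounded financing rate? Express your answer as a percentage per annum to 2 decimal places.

From F = S·e^((r−q)T): (r − q) = ln(F/S)/T
ln(8670.05/8485.92) = ln(1.021698) = 0.021466
(r − q) = 0.021466 / (240/360) = 0.032199
r = ln(F/S)/T + q = 0.032199 + 0.0442 = 0.076399
r = 7.64%

7.64%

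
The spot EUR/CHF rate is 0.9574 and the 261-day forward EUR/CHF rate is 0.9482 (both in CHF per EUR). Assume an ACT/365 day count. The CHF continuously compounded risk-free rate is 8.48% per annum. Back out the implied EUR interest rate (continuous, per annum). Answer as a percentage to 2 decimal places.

9.83%

F = S·e^((r_CHF − r_EUR)T) ⇒ r_EUR = r_CHF − ln(F/S)/T
ln(0.9482/0.9574) = -0.009656; /(261/365) = -0.013504
r_EUR = 0.0848 + 0.013504 = 0.098304
r_EUR = 9.83%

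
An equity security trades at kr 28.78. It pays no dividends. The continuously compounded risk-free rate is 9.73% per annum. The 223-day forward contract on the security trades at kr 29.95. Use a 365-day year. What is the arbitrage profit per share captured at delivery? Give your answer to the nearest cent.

Fair forward: F* = S·e^(carry·T), with carry = r = 0.0973
F* = 28.78 · e^(0.0973 × 223/365) = 28.78 · e^0.059446 = 28.78 × 1.061248 = kr 30.5427
Market kr 29.95 < fair kr 30.5427: forward underpriced → reverse cash-and-carry (short spot, go long the forward).
At maturity, profit = |F_mkt − F*| = |29.95 − 30.5427| = kr 0.59 per share

kr 0.59 per share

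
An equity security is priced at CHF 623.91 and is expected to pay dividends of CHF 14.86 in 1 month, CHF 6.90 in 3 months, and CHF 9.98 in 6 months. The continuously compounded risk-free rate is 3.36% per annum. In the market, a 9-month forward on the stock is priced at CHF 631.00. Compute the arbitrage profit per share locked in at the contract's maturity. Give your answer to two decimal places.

PV(dividends) I = 14.86·e^(−0.0336·1/12) + 6.90·e^(−0.0336·3/12) + 9.98·e^(−0.0336·6/12) = 31.4745
Fair forward F* = (S − I)·e^(rT) = (623.91 − 31.4745)·e^0.025200 = 592.4355 × 1.025520 = 607.5545
Market CHF 631.00 > fair 607.5545: forward overpriced → cash-and-carry (borrow at r, buy the stock and collect the dividends, short the forward).
Profit at T = |F_mkt − F*| = |631.00 − 607.5545| = CHF 23.45 per share

CHF 23.45 per share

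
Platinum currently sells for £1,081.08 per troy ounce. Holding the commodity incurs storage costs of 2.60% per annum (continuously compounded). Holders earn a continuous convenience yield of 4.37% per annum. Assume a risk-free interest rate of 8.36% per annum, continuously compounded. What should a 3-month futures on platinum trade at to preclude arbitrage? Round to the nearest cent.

Net carry = r + u − y = 0.0836 + 0.0260 − 0.0437 = 0.0659
F = S·e^((r+u−y)T) = 1081.08 · e^(0.0659 × 3/12) = 1081.08 · e^0.01647500
= 1081.08 × 1.01661146 = £1,099.04 per troy ounce

£1,099.04 per troy ounce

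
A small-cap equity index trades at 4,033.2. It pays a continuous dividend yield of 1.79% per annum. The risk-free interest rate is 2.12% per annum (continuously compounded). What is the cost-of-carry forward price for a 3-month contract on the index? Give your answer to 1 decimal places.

4,036.5

F = S·e^((r − q)T) = 4033.2 · e^((0.0212 − 0.0179) × 3/12)
= 4033.2 · e^0.000825 = 4033.2 × 1.000825
F = 4,036.5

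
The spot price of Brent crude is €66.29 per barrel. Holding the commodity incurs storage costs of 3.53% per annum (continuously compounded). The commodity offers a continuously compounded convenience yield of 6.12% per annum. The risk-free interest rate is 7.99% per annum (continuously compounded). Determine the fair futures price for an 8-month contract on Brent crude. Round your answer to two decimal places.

€68.72 per barrel

Net carry = r + u − y = 0.0799 + 0.0353 − 0.0612 = 0.0540
F = S·e^((r+u−y)T) = 66.29 · e^(0.0540 × 8/12) = 66.29 · e^0.036000
= 66.29 × 1.036656 = €68.72 per barrel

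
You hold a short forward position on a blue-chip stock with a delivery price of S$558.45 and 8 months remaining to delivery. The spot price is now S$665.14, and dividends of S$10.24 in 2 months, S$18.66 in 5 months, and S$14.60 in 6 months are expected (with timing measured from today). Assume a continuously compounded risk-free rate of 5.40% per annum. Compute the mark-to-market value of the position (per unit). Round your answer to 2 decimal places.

PV(remaining dividends) I = 10.24·e^(−0.0540·2/12) + 18.66·e^(−0.0540·5/12) + 14.60·e^(−0.0540·6/12) = 42.6042
Current forward F = (S − I)·e^(rT) = (665.14 − 42.6042)·e^(0.0540·8/12) = 622.5358 × 1.036656 = 645.3555
Value (long) = (F − K)·e^(−rT) = (645.3555 − 558.45) × 0.964640 = 83.8325
Short position value = −(long value) = -S$83.83

-S$83.83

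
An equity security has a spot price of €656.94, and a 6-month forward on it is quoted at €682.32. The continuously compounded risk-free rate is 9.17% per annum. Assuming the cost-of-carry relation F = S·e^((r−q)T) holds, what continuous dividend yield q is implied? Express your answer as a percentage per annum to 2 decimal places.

From F = S·e^((r−q)T): (r − q) = ln(F/S)/T
ln(682.32/656.94) = ln(1.038634) = 0.037906
(r − q) = 0.037906 / (6/12) = 0.075812
q = r − ln(F/S)/T = 0.0917 − 0.075812 = 0.015888
q = 1.59%

1.59%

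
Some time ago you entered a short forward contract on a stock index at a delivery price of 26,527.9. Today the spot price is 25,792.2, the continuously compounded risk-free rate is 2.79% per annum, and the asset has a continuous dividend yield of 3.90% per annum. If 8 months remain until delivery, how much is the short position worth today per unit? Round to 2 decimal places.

Current fair forward for the remaining 8 months: F = S·e^((r − q)·T), (r − q) = 0.0279 − 0.0390 = -0.0111
F = 25792.2 · e^(-0.0111 × 8/12) = 25792.2 × 0.99262731 = 25602.0421
Value of long forward = (F − K)·e^(−rT) = (25602.0421 − 26527.9) · e^(−0.0279·8/12)
= -925.8579 × 0.98157191 = -908.80
Short position value = −(long value) = 908.80

908.80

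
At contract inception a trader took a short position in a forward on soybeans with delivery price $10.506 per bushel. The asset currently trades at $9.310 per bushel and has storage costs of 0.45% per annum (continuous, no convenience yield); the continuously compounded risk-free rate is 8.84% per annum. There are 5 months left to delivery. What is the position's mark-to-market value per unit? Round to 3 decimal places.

$0.799 per bushel

Current fair forward for the remaining 5 months: F = S·e^((r + u)·T), (r + u) = 0.0884 + 0.0045 = 0.0929
F = 9.310 · e^(0.0929 × 5/12) = 9.310 × 1.039467 = 9.6774
Value of long forward = (F − K)·e^(−rT) = (9.6774 − 10.506) · e^(−0.0884·5/12)
= -0.8286 × 0.963837 = -0.799
Short position value = −(long value) = $0.799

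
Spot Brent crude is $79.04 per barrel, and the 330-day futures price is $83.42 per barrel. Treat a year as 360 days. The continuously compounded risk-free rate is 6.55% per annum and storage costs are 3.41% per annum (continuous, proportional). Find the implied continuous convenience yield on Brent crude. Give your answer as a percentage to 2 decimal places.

4.08%

F = S·e^((r+u−y)T) ⇒ (r+u−y) = ln(F/S)/T
ln(83.42/79.04) = 0.053934; /T ⇒ 0.058837
y = r + u − ln(F/S)/T = 0.0655 + 0.0341 − 0.058837 = 0.040763
y = 4.08%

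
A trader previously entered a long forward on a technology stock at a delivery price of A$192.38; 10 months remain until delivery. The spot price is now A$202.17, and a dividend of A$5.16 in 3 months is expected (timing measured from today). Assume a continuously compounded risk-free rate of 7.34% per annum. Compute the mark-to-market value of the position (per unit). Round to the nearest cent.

A$16.14

PV(remaining dividends) I = 5.16·e^(−0.0734·3/12) = 5.0662
Current forward F = (S − I)·e^(rT) = (202.17 − 5.0662)·e^(0.0734·10/12) = 197.1038 × 1.063076 = 209.5363
Value (long) = (F − K)·e^(−rT) = (209.5363 − 192.38) × 0.940666 = 16.1383
Value = A$16.14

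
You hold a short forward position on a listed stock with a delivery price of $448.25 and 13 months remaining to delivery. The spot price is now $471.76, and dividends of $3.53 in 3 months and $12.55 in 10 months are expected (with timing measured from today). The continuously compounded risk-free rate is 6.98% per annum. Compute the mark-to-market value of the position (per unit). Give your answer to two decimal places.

PV(remaining dividends) I = 3.53·e^(−0.0698·3/12) + 12.55·e^(−0.0698·10/12) = 15.3098
Current forward F = (S − I)·e^(rT) = (471.76 − 15.3098)·e^(0.0698·13/12) = 456.4502 × 1.078549 = 492.3039
Value (long) = (F − K)·e^(−rT) = (492.3039 − 448.25) × 0.927172 = 40.8455
Short position value = −(long value) = -$40.85

-$40.85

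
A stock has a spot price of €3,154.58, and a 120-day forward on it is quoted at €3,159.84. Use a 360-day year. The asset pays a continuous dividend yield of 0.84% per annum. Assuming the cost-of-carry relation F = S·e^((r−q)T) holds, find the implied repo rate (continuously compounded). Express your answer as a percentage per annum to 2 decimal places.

From F = S·e^((r−q)T): (r − q) = ln(F/S)/T
ln(3159.84/3154.58) = ln(1.001667) = 0.001666
(r − q) = 0.001666 / (120/360) = 0.004998
r = ln(F/S)/T + q = 0.004998 + 0.0084 = 0.013398
r = 1.34%

1.34%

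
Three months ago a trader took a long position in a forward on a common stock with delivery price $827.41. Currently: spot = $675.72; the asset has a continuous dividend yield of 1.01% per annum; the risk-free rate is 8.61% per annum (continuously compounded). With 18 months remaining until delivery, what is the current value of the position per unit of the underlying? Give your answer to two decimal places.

Current fair forward for the remaining 18 months: F = S·e^((r − q)·T), (r − q) = 0.0861 − 0.0101 = 0.0760
F = 675.72 · e^(0.0760 × 18/12) = 675.72 × 1.120752 = 757.3145
Value of long forward = (F − K)·e^(−rT) = (757.3145 − 827.41) · e^(−0.0861·18/12)
= -70.0955 × 0.878842 = -61.60

-$61.60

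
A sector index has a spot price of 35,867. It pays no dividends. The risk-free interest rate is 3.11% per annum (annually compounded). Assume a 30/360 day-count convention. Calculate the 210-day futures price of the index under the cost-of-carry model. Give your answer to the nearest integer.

F = S · (1+r)^T
= 35867 × 1.018026
F = 36,514

36,514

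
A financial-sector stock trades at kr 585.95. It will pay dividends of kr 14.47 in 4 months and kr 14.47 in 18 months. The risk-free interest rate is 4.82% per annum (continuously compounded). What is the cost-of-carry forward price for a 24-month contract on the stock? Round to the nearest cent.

kr 614.74

PV(dividends) I = 14.47·e^(−0.0482·4/12) + 14.47·e^(−0.0482·18/12)
I = 14.2394 + 13.4607 = 27.7001
F = (S − I)·e^(rT) = (585.95 − 27.7001) · e^(0.0482·24/12)
= 558.2499 · e^0.096400 = 558.2499 × 1.101199 = kr 614.74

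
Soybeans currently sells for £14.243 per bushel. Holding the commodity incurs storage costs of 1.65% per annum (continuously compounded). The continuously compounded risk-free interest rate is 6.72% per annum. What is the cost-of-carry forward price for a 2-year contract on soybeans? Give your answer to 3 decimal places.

£16.838 per bushel

Net carry = r + u − y = 0.0672 + 0.0165 − 0.0000 = 0.0837
F = S·e^((r+u−y)T) = 14.243 · e^(0.0837 × 2) = 14.243 · e^0.167400
= 14.243 × 1.182227 = £16.838 per bushel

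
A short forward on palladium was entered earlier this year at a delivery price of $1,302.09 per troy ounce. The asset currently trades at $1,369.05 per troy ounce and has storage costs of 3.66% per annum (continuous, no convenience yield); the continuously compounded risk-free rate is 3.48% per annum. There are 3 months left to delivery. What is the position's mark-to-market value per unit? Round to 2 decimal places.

-$90.82 per troy ounce

Current fair forward for the remaining 3 months: F = S·e^((r + u)·T), (r + u) = 0.0348 + 0.0366 = 0.0714
F = 1369.05 · e^(0.0714 × 3/12) = 1369.05 × 1.01801026 = 1393.7069
Value of long forward = (F − K)·e^(−rT) = (1393.7069 − 1302.09) · e^(−0.0348·3/12)
= 91.6169 × 0.99133774 = 90.82
Short position value = −(long value) = -$90.82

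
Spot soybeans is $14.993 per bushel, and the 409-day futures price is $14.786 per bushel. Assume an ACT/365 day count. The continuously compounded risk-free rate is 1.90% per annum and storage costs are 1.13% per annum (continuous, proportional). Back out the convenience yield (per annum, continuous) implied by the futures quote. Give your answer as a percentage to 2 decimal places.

F = S·e^((r+u−y)T) ⇒ (r+u−y) = ln(F/S)/T
ln(14.786/14.993) = -0.013903; /T ⇒ -0.012407
y = r + u − ln(F/S)/T = 0.0190 + 0.0113 + 0.012407 = 0.042707
y = 4.27%

4.27%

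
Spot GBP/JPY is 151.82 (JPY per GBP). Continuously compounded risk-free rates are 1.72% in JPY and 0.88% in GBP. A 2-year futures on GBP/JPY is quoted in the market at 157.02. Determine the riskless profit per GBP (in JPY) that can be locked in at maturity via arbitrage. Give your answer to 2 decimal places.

2.63 per GBP (in JPY)

Fair futures: F* = S·e^(carry·T), with carry = (r_JPY − r_GBP) = 0.0172 − 0.0088 = 0.0084
F* = 151.82 · e^(0.0084 × 2) = 151.82 · e^0.016800 = 151.82 × 1.016942 = 154.3921
Market 157.02 > fair 154.3921: forward overpriced → cash-and-carry (buy spot, short the forward).
At maturity, profit = |F_mkt − F*| = |157.02 − 154.3921| = 2.63 per GBP (in JPY)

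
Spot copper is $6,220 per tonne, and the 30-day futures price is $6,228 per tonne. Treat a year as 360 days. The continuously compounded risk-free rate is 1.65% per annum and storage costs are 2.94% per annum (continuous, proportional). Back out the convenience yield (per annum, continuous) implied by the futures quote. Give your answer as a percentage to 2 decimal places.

F = S·e^((r+u−y)T) ⇒ (r+u−y) = ln(F/S)/T
ln(6228/6220) = 0.001285; /T ⇒ 0.015420
y = r + u − ln(F/S)/T = 0.0165 + 0.0294 − 0.015420 = 0.030480
y = 3.05%

3.05%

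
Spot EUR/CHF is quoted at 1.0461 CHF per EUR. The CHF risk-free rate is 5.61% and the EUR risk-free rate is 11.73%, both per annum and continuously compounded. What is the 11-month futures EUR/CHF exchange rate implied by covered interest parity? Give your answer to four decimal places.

F = S·e^((r_CHF − r_EUR)T) = 1.0461 · e^((0.0561 − 0.1173) × 11/12)
= 1.0461 · e^-0.056100 = 1.0461 × 0.945445
F = 0.9890 CHF per EUR

0.9890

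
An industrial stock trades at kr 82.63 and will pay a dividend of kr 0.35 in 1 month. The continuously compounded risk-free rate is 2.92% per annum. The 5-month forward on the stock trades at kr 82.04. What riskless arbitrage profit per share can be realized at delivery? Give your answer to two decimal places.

kr 1.25 per share

PV(dividends) I = 0.35·e^(−0.0292·1/12) = 0.3491
Fair forward F* = (S − I)·e^(rT) = (82.63 − 0.3491)·e^0.012167 = 82.2809 × 1.012241 = 83.2881
Market kr 82.04 < fair 83.2881: forward underpriced → reverse cash-and-carry (short the stock, invest proceeds at r, pay the dividends, go long the forward).
Profit at T = |F_mkt − F*| = |82.04 − 83.2881| = kr 1.25 per share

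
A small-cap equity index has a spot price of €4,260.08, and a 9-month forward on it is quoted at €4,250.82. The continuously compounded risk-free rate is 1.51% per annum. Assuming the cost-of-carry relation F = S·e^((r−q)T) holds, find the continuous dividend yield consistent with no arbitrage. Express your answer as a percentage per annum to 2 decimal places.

From F = S·e^((r−q)T): (r − q) = ln(F/S)/T
ln(4250.82/4260.08) = ln(0.997826) = -0.002176
(r − q) = -0.002176 / (9/12) = -0.002901
q = r − ln(F/S)/T = 0.0151 + 0.002901 = 0.018001
q = 1.80%

1.80%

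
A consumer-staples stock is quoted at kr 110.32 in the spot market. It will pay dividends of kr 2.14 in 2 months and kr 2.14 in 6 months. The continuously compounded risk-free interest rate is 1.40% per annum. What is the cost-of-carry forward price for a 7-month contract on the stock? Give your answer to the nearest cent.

kr 106.93

PV(dividends) I = 2.14·e^(−0.0140·2/12) + 2.14·e^(−0.0140·6/12)
I = 2.1350 + 2.1251 = 4.2601
F = (S − I)·e^(rT) = (110.32 − 4.2601) · e^(0.0140·7/12)
= 106.0599 · e^0.008167 = 106.0599 × 1.008200 = kr 106.93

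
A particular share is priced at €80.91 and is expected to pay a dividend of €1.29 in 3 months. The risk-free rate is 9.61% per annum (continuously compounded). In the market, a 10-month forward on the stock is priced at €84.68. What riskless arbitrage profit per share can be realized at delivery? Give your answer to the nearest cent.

PV(dividends) I = 1.29·e^(−0.0961·3/12) = 1.2594
Fair forward F* = (S − I)·e^(rT) = (80.91 − 1.2594)·e^0.080083 = 79.6506 × 1.083377 = 86.2916
Market €84.68 < fair 86.2916: forward underpriced → reverse cash-and-carry (short the stock, invest proceeds at r, pay the dividends, go long the forward).
Profit at T = |F_mkt − F*| = |84.68 − 86.2916| = €1.61 per share

€1.61 per share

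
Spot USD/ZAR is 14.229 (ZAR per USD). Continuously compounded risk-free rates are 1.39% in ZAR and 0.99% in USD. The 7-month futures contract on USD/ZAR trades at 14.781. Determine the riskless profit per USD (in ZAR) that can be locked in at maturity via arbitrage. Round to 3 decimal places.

Fair futures: F* = S·e^(carry·T), with carry = (r_ZAR − r_USD) = 0.0139 − 0.0099 = 0.0040
F* = 14.229 · e^(0.0040 × 7/12) = 14.229 · e^0.002333 = 14.229 × 1.002336 = 14.2622
Market 14.781 > fair 14.2622: forward overpriced → cash-and-carry (buy spot, short the forward).
At maturity, profit = |F_mkt − F*| = |14.781 − 14.2622| = 0.519 per USD (in ZAR)

0.519 per USD (in ZAR)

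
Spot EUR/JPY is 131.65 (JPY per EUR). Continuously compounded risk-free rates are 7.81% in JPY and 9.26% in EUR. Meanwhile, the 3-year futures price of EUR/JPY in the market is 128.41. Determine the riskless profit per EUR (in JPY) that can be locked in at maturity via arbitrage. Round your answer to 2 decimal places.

2.36 per EUR (in JPY)

Fair futures: F* = S·e^(carry·T), with carry = (r_JPY − r_EUR) = 0.0781 − 0.0926 = -0.0145
F* = 131.65 · e^(-0.0145 × 3) = 131.65 · e^-0.043500 = 131.65 × 0.957433 = 126.0461
Market 128.41 > fair 126.0461: forward overpriced → cash-and-carry (buy spot, short the forward).
At maturity, profit = |F_mkt − F*| = |128.41 − 126.0461| = 2.36 per EUR (in JPY)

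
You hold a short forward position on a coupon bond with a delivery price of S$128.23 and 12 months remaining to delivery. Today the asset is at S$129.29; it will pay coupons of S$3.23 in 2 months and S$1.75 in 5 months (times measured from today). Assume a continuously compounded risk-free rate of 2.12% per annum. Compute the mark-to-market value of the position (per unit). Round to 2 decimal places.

PV(remaining coupons) I = 3.23·e^(−0.0212·2/12) + 1.75·e^(−0.0212·5/12) = 4.9532
Current forward F = (S − I)·e^(rT) = (129.29 − 4.9532)·e^(0.0212·12/12) = 124.3368 × 1.021426 = 127.0008
Value (long) = (F − K)·e^(−rT) = (127.0008 − 128.23) × 0.979023 = -1.2034
Short position value = −(long value) = S$1.20

S$1.20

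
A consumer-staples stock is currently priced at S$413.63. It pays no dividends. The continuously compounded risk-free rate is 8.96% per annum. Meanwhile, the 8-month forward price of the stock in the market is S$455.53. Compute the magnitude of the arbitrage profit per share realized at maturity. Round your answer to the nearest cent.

S$16.44 per share

Fair forward: F* = S·e^(carry·T), with carry = r = 0.0896
F* = 413.63 · e^(0.0896 × 8/12) = 413.63 · e^0.059733 = 413.63 × 1.061553 = S$439.0902
Market S$455.53 > fair S$439.0902: forward overpriced → cash-and-carry (buy spot, short the forward).
At maturity, profit = |F_mkt − F*| = |455.53 − 439.0902| = S$16.44 per share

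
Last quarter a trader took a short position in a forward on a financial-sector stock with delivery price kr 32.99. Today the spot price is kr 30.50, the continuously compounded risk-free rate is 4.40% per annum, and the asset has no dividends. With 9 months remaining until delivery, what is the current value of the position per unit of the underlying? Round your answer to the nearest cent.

kr 1.42

Current fair forward for the remaining 9 months: F = S·e^(r·T), r = 0.0440
F = 30.50 · e^(0.0440 × 9/12) = 30.50 × 1.033551 = 31.5233
Value of long forward = (F − K)·e^(−rT) = (31.5233 − 32.99) · e^(−0.0440·9/12)
= -1.4667 × 0.967539 = -1.42
Short position value = −(long value) = kr 1.42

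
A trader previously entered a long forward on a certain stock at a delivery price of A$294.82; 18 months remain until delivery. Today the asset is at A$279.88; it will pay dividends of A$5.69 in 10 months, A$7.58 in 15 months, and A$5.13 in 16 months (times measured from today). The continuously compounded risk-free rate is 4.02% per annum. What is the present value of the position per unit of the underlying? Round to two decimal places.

-A$15.26

PV(remaining dividends) I = 5.69·e^(−0.0402·10/12) + 7.58·e^(−0.0402·15/12) + 5.13·e^(−0.0402·16/12) = 17.5733
Current forward F = (S − I)·e^(rT) = (279.88 − 17.5733)·e^(0.0402·18/12) = 262.3067 × 1.062155 = 278.6104
Value (long) = (F − K)·e^(−rT) = (278.6104 − 294.82) × 0.941482 = -15.2610
Value = -A$15.26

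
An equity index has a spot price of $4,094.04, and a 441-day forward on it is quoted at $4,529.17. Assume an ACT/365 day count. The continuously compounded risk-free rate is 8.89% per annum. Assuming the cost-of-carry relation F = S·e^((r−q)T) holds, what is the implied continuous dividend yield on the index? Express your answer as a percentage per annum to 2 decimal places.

0.53%

From F = S·e^((r−q)T): (r − q) = ln(F/S)/T
ln(4529.17/4094.04) = ln(1.106284) = 0.101007
(r − q) = 0.101007 / (441/365) = 0.083600
q = r − ln(F/S)/T = 0.0889 − 0.083600 = 0.005300
q = 0.53%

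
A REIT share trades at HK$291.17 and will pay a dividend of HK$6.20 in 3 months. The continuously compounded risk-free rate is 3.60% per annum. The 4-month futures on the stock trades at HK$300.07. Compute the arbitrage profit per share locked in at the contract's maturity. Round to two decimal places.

PV(dividends) I = 6.20·e^(−0.0360·3/12) = 6.1445
Fair futures F* = (S − I)·e^(rT) = (291.17 − 6.1445)·e^0.012000 = 285.0255 × 1.012072 = 288.4663
Market HK$300.07 > fair 288.4663: forward overpriced → cash-and-carry (borrow at r, buy the stock and collect the dividends, short the forward).
Profit at T = |F_mkt − F*| = |300.07 − 288.4663| = HK$11.60 per share

HK$11.60 per share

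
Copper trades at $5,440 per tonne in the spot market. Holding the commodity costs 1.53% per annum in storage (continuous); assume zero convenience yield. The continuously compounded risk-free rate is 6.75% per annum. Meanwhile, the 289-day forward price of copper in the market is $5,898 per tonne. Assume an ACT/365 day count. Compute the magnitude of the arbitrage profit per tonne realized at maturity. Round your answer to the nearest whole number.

Fair forward: F* = S·e^(carry·T), with carry = (r + u) = 0.0675 + 0.0153 = 0.0828
F* = 5440 · e^(0.0828 × 289/365) = 5440 · e^0.065559 = 5440 × 1.067756 = $5808.5926
Market $5898 > fair $5808.5926: forward overpriced → cash-and-carry (buy spot, short the forward).
At maturity, profit = |F_mkt − F*| = |5898 − 5808.5926| = $89 per tonne

$89 per tonne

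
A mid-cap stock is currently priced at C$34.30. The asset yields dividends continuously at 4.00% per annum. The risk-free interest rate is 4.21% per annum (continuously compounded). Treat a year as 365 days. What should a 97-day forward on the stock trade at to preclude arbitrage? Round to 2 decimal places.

C$34.32

F = S·e^((r − q)T) = 34.30 · e^((0.0421 − 0.0400) × 97/365)
= 34.30 · e^0.000558 = 34.30 × 1.000558
F = C$34.32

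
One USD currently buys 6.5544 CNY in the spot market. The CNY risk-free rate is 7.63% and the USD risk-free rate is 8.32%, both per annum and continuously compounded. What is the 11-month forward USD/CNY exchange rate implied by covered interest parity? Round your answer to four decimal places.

6.5131

F = S·e^((r_CNY − r_USD)T) = 6.5544 · e^((0.0763 − 0.0832) × 11/12)
= 6.5544 · e^-0.006325 = 6.5544 × 0.993695
F = 6.5131 CNY per USD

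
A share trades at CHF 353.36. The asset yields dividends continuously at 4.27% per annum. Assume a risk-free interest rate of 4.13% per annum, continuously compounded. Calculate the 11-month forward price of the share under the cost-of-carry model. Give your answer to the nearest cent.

F = S·e^((r − q)T) = 353.36 · e^((0.0413 − 0.0427) × 11/12)
= 353.36 · e^-0.001283 = 353.36 × 0.998718
F = CHF 352.91

CHF 352.91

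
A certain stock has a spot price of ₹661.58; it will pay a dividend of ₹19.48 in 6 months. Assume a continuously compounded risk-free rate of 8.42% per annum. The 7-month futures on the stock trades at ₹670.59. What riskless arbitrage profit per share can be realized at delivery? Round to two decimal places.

₹4.68 per share

PV(dividends) I = 19.48·e^(−0.0842·6/12) = 18.6769
Fair futures F* = (S − I)·e^(rT) = (661.58 − 18.6769)·e^0.049117 = 642.9031 × 1.050343 = 675.2688
Market ₹670.59 < fair 675.2688: forward underpriced → reverse cash-and-carry (short the stock, invest proceeds at r, pay the dividends, go long the forward).
Profit at T = |F_mkt − F*| = |670.59 − 675.2688| = ₹4.68 per share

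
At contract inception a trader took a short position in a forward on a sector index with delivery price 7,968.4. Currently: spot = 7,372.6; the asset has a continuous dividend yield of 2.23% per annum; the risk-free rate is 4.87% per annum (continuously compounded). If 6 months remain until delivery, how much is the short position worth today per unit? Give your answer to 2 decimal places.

Current fair forward for the remaining 6 months: F = S·e^((r − q)·T), (r − q) = 0.0487 − 0.0223 = 0.0264
F = 7372.6 · e^(0.0264 × 6/12) = 7372.6 × 1.01328750 = 7470.5634
Value of long forward = (F − K)·e^(−rT) = (7470.5634 − 7968.4) · e^(−0.0487·6/12)
= -497.8366 × 0.97594407 = -485.86
Short position value = −(long value) = 485.86

485.86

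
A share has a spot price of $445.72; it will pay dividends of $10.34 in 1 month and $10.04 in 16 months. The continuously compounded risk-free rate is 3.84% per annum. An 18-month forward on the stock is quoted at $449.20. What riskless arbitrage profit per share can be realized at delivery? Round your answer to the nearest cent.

$1.92 per share

PV(dividends) I = 10.34·e^(−0.0384·1/12) + 10.04·e^(−0.0384·16/12) = 19.8459
Fair forward F* = (S − I)·e^(rT) = (445.72 − 19.8459)·e^0.057600 = 425.8741 × 1.059291 = 451.1246
Market $449.20 < fair 451.1246: forward underpriced → reverse cash-and-carry (short the stock, invest proceeds at r, pay the dividends, go long the forward).
Profit at T = |F_mkt − F*| = |449.20 − 451.1246| = $1.92 per share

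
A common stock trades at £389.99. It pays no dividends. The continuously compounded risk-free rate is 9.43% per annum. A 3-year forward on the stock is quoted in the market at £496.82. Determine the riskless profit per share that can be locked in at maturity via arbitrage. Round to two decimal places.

Fair forward: F* = S·e^(carry·T), with carry = r = 0.0943
F* = 389.99 · e^(0.0943 × 3) = 389.99 · e^0.282900 = 389.99 × 1.326972 = £517.5058
Market £496.82 < fair £517.5058: forward underpriced → reverse cash-and-carry (short spot, go long the forward).
At maturity, profit = |F_mkt − F*| = |496.82 − 517.5058| = £20.69 per share

£20.69 per share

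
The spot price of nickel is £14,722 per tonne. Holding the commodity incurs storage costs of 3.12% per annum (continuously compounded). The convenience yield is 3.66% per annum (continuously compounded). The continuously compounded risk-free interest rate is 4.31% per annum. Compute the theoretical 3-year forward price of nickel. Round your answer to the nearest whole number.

£16,485 per tonne

Net carry = r + u − y = 0.0431 + 0.0312 − 0.0366 = 0.0377
F = S·e^((r+u−y)T) = 14722 · e^(0.0377 × 3) = 14722 · e^0.113100
= 14722 × 1.119744 = £16,485 per tonne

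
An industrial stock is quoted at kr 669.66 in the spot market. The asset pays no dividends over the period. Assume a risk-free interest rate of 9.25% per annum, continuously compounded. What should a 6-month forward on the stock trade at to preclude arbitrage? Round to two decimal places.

kr 701.36

F = S·e^(rT) = 669.66 · e^(0.0925 × 6/12)
= 669.66 · e^0.046250 = 669.66 × 1.047336
F = kr 701.36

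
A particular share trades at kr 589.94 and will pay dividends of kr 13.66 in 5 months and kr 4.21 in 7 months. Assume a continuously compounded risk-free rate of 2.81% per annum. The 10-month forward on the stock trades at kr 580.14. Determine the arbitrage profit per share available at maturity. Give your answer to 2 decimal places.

kr 5.72 per share

PV(dividends) I = 13.66·e^(−0.0281·5/12) + 4.21·e^(−0.0281·7/12) = 17.6426
Fair forward F* = (S − I)·e^(rT) = (589.94 − 17.6426)·e^0.023417 = 572.2974 × 1.023693 = 585.8568
Market kr 580.14 < fair 585.8568: forward underpriced → reverse cash-and-carry (short the stock, invest proceeds at r, pay the dividends, go long the forward).
Profit at T = |F_mkt − F*| = |580.14 − 585.8568| = kr 5.72 per share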